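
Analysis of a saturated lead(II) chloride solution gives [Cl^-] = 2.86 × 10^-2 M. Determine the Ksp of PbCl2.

PbCl2(s) ⇌ Pb^2+(aq) + 2 Cl^-(aq)
Stoichiometry gives [Pb^2+] = (1/2)[Cl^-] = 1.430 x 10^-2 M.
Ksp = [Pb^2+][Cl^-]^2
Ksp = 1.430 x 10^-2 × (2.86 × 10^-2)^2 = 1.17 × 10^-5

1.17 x 10^-5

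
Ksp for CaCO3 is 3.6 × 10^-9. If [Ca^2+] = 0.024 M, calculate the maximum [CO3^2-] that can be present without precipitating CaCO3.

[CO3^2-] = 1.5e-7 M

CaCO3(s) ⇌ Ca^2+(aq) + CO3^2-(aq)
Ksp = [Ca^2+][CO3^2-]
Precipitation begins when Q = Ksp. With [Ca^2+] = 0.024 M:
3.6 × 10^-9 = (0.024) × [CO3^2-]
[CO3^2-] = (3.6 × 10^-9 / 2.4 x 10^-2) = 1.5 x 10^-7 M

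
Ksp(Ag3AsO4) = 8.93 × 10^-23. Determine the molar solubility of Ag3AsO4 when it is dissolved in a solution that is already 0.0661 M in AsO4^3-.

s ≈ 3.68e-8 M

Ag3AsO4(s) <=> 3 Ag^+(aq) + AsO4^3-(aq)
Ksp = [Ag^+]^3[AsO4^3-]
Let s = moles of Ag3AsO4 that dissolve per litre. [Ag^+] = 3s, [AsO4^3-] = 0.0661 + s ≈ 0.0661 (since the AsO4^3- already present dominates).
Ksp ≈ (3s)^3 × 0.0661
s = 3.68 × 10^-8 M
Check: s = 3.7 × 10^-8 ≪ 0.0661, so the approximation is valid.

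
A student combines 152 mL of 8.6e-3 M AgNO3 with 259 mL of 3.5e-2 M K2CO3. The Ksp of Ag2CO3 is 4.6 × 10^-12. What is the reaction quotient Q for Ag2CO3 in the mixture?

Total volume = 152 + 259 = 411 mL.
[Ag^+] = 8.6 × 10^-3 × (152/411) = 3.18 × 10^-3 M
[CO3^2-] = 3.5 x 10^-2 × (259/411) = 2.21 × 10^-2 M
Ag2CO3(s) <=> 2 Ag^+ + CO3^2-, so Q = [Ag^+]^2[CO3^2-]
Q = (3.18 × 10^-3)^2(2.21 x 10^-2) = 2.2 × 10^-7
Q > Ksp, so Ag2CO3 will precipitate.

Q = 2.2 × 10^-7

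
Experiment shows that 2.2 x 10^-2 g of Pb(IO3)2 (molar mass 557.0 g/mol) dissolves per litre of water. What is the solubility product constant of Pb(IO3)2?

Molar solubility s = (2.2 × 10^-2 g/L) / (557.0 g/mol) = 3.95 x 10^-5 M.
Pb(IO3)2(s) <=> Pb^2+ + 2 IO3^-
For each mole of Pb(IO3)2 that dissolves: [Pb^2+] = s, [IO3^-] = 2s.
Ksp = [Pb^2+][IO3^-]^2
Ksp = s(2s)^2 = 4s^3
Ksp = 4 × (3.95 x 10^-5)^3 = 2.5 × 10^-13

Ksp ≈ 2.5 × 10^-13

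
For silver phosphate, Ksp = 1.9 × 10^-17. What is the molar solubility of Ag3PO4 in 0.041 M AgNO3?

Ag3PO4(s) <=> 3 Ag^+ + PO4^3-
Ksp = [Ag^+]^3[PO4^3-]
Let s = moles of Ag3PO4 that dissolve per litre. [Ag^+] = 0.041 + 3s ≈ 0.041, [PO4^3-] = s (Ksp is small, so little additional dissolves).
Ksp ≈ (0.041)^3 × s
s = 2.8 × 10^-13 M
Check: 3s = 8.3 x 10^-13 ≪ 0.041, so the approximation is valid.

s ≈ 2.8 x 10^-13 M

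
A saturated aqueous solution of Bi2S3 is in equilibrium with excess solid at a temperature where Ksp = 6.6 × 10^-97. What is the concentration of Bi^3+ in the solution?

Bi2S3(s) <=> 2 Bi^3+ + 3 S^2-
Ksp = [Bi^3+]^2[S^2-]^3
For each mole of Bi2S3 that dissolves: [Bi^3+] = 2s, [S^2-] = 3s.
Ksp = (2s)^2(3s)^3 = 108s^5
Solving, s = (6.6 × 10^-97/108)^(1/5) = 2.28 × 10^-20 M
[Bi^3+] = 2s = 4.6 × 10^-20 M

[Bi^3+] ≈ 4.6e-20 M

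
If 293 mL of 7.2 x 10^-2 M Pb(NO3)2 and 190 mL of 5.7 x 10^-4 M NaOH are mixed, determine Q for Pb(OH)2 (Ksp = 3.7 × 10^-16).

2.2 x 10^-9

Total volume = 293 + 190 = 483 mL.
[Pb^2+] = 7.2 x 10^-2 × (293/483) = 4.37 × 10^-2 M
[OH^-] = 5.7 x 10^-4 × (190/483) = 2.24 x 10^-4 M
Pb(OH)2(s) ⇌ Pb^2+ + 2 OH^-, so Q = [Pb^2+][OH^-]^2
Q = (4.37 × 10^-2)(2.24 × 10^-4)^2 = 2.2 x 10^-9
Q > Ksp, so Pb(OH)2 will precipitate.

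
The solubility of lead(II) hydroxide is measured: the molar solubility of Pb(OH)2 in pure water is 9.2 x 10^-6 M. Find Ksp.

Pb(OH)2(s) ⇌ Pb^2+ + 2 OH^-
If s mol/L of Pb(OH)2 dissolves, [Pb^2+] = s and [OH^-] = 2s.
Ksp = [Pb^2+][OH^-]^2
Substituting: Ksp = s(2s)^2 = 4s^3
With s = 9.2 × 10^-6: Ksp = 3.1 × 10^-15

Ksp ≈ 3.1 × 10^-15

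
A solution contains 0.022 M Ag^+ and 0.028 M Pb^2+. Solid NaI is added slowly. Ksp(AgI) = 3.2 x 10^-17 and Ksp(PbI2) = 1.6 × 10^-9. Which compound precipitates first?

Each salt begins to precipitate when Q = Ksp, i.e. when [I^-] reaches its threshold.
For AgI: 3.2 x 10^-17 = 0.022 × [I^-]  ⇒  [I^-] = 1.5 × 10^-15 M.
For PbI2: 1.6 × 10^-9 = 0.028 × [I^-]^2  ⇒  [I^-] = 2.4 × 10^-4 M.
The salt with the lower threshold [I^-] precipitates first: AgI.

AgI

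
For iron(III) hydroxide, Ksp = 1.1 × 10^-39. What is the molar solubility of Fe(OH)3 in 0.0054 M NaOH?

s = 7.0 x 10^-33 M

Fe(OH)3(s) ⇌ Fe^3+ + 3 OH^-
Ksp = [Fe^3+][OH^-]^3
Let s be the molar solubility in this solution. [Fe^3+] = s, [OH^-] = 0.0054 + 3s ≈ 0.0054 (common-ion effect: OH^- is already 0.0054 M).
Ksp ≈ s × (0.0054)^3
s = 7.0 × 10^-33 M
Check: 3s = 2.1 × 10^-32 ≪ 0.0054, so the approximation is valid.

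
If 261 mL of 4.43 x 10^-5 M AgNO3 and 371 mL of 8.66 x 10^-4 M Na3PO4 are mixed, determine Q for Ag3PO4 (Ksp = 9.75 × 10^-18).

Q = 3.11 × 10^-18

Total volume = 261 + 371 = 632 mL.
[Ag^+] = 4.43 × 10^-5 × (261/632) = 1.829 × 10^-5 M
[PO4^3-] = 8.66 x 10^-4 × (371/632) = 5.084 x 10^-4 M
Ag3PO4(s) ⇌ 3 Ag^+ + PO4^3-, so Q = [Ag^+]^3[PO4^3-]
Q = (1.829 × 10^-5)^3(5.084 × 10^-4) = 3.11 × 10^-18
Q < Ksp, so no precipitate of Ag3PO4 forms.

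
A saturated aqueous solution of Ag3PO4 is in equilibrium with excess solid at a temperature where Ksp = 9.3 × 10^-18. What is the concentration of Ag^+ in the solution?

Ag3PO4(s) ⇌ 3 Ag^+ + PO4^3-
Ksp = [Ag^+]^3[PO4^3-]
With molar solubility s: [Ag^+] = 3s, [PO4^3-] = s.
Substituting: Ksp = (3s)^3s = 27s^4
s^4 = 9.3 × 10^-18 / 27, so s = 2.42 × 10^-5 M
[Ag^+] = 3s = 7.3 × 10^-5 M

7.3 x 10^-5 M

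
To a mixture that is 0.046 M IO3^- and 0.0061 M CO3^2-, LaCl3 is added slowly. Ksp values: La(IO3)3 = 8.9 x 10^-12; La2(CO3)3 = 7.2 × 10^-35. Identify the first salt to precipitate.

Each salt begins to precipitate when Q = Ksp, i.e. when [La^3+] reaches its threshold.
For La(IO3)3: 8.9 x 10^-12 = (0.046)^3 × [La^3+]  ⇒  [La^3+] = 9.1 × 10^-8 M.
For La2(CO3)3: 7.2 × 10^-35 = (0.0061)^3 × [La^3+]^2  ⇒  [La^3+] = 1.8 x 10^-14 M.
The salt with the lower threshold [La^3+] precipitates first: La2(CO3)3.

La2(CO3)3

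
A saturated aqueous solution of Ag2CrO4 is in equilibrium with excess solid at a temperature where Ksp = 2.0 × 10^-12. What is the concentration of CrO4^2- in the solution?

Ag2CrO4(s) ⇌ 2 Ag^+(aq) + CrO4^2-(aq)
Ksp = [Ag^+]^2[CrO4^2-]
With molar solubility s: [Ag^+] = 2s, [CrO4^2-] = s.
Substituting: Ksp = (2s)^2s = 4s^3
s^3 = 2.0 × 10^-12 / 4, so s = 7.94 × 10^-5 M
[CrO4^2-] = s = 7.9 x 10^-5 M

[CrO4^2-] = 7.9e-5 M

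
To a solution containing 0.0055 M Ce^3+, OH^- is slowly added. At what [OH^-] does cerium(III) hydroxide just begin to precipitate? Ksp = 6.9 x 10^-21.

[OH^-] ≈ 1.1 x 10^-6 M

Ce(OH)3(s) ⇌ Ce^3+ + 3 OH^-
Ksp = [Ce^3+][OH^-]^3
Precipitation begins when Q = Ksp. With [Ce^3+] = 0.0055 M:
6.9 x 10^-21 = (0.0055) × [OH^-]^3
[OH^-] = (6.9 x 10^-21 / 5.5 × 10^-3)^(1/3) = 1.1 × 10^-6 M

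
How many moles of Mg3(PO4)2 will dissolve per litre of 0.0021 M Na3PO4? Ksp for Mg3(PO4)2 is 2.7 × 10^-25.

s = 1.3e-7 M

Mg3(PO4)2(s) <=> 3 Mg^2+(aq) + 2 PO4^3-(aq)
Ksp = [Mg^2+]^3[PO4^3-]^2
Let s = moles of Mg3(PO4)2 that dissolve per litre. [Mg^2+] = 3s, [PO4^3-] = 0.0021 + 2s ≈ 0.0021 (since PO4^3- from Na3PO4 dominates).
Ksp ≈ (3s)^3 × (0.0021)^2
s = 1.3 × 10^-7 M
Check: 2s = 2.6 × 10^-7 ≪ 0.0021, so the approximation is valid.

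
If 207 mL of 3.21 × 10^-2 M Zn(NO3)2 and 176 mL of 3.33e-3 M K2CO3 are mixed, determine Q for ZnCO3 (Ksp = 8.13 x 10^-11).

2.65e-5

Total volume = 207 + 176 = 383 mL.
[Zn^2+] = 3.21 × 10^-2 × (207/383) = 1.735 × 10^-2 M
[CO3^2-] = 3.33 × 10^-3 × (176/383) = 1.530 x 10^-3 M
ZnCO3(s) ⇌ Zn^2+(aq) + CO3^2-(aq), so Q = [Zn^2+][CO3^2-]
Q = (1.735 × 10^-2)(1.530 × 10^-3) = 2.65 x 10^-5
Q > Ksp, so ZnCO3 will precipitate.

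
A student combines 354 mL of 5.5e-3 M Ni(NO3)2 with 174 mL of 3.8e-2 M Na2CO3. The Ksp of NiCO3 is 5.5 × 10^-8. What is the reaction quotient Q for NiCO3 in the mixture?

Total volume = 354 + 174 = 528 mL.
[Ni^2+] = 5.5 x 10^-3 × (354/528) = 3.69 × 10^-3 M
[CO3^2-] = 3.8 x 10^-2 × (174/528) = 1.25 × 10^-2 M
NiCO3(s) ⇌ Ni^2+ + CO3^2-, so Q = [Ni^2+][CO3^2-]
Q = (3.69 × 10^-3)(1.25 x 10^-2) = 4.6 × 10^-5
Q > Ksp, so NiCO3 will precipitate.

Q ≈ 4.6e-5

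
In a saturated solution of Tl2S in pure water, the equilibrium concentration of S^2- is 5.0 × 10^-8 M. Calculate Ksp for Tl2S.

Tl2S(s) ⇌ 2 Tl^+(aq) + S^2-(aq)
Stoichiometry gives [Tl^+] = (2/1)[S^2-] = 1.00 x 10^-7 M.
Ksp = [Tl^+]^2[S^2-]
Ksp = (1.00 × 10^-7)^2 × 5.0 × 10^-8 = 5.0 × 10^-22

5.0 × 10^-22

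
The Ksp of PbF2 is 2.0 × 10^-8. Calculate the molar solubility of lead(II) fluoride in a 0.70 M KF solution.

PbF2(s) <=> Pb^2+(aq) + 2 F^-(aq)
Ksp = [Pb^2+][F^-]^2
Let s = moles of PbF2 that dissolve per litre. [Pb^2+] = s, [F^-] = 0.70 + 2s ≈ 0.70 (since F^- from KF dominates).
Ksp ≈ s × (0.70)^2
s = 4.1 × 10^-8 M
Check: 2s = 8.2 × 10^-8 ≪ 0.70, so the approximation is valid.

s = 4.1e-8 M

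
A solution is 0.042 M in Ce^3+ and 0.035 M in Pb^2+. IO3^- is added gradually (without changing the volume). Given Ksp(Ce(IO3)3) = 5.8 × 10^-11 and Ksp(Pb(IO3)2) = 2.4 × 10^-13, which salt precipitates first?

Pb(IO3)2

Each salt begins to precipitate when Q = Ksp, i.e. when [IO3^-] reaches its threshold.
For Ce(IO3)3: 5.8 × 10^-11 = 0.042 × [IO3^-]^3  ⇒  [IO3^-] = 1.1 x 10^-3 M.
For Pb(IO3)2: 2.4 × 10^-13 = 0.035 × [IO3^-]^2  ⇒  [IO3^-] = 2.6 × 10^-6 M.
The salt with the lower threshold [IO3^-] precipitates first: Pb(IO3)2.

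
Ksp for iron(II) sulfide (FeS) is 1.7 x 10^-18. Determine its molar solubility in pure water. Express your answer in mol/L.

FeS(s) <=> Fe^2+ + S^2-
Ksp = [Fe^2+][S^2-]
If s mol/L of FeS dissolves, [Fe^2+] = s and [S^2-] = s.
Ksp = s × s = s^2
s = (1.7 x 10^-18)^(1/2) = 1.3 × 10^-9 M

s ≈ 1.3e-9 M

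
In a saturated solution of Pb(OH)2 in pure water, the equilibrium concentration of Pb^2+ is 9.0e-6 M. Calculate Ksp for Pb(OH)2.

Ksp ≈ 2.9e-15

Pb(OH)2(s) ⇌ Pb^2+ + 2 OH^-
Stoichiometry gives [OH^-] = (2/1)[Pb^2+] = 1.80 x 10^-5 M.
Ksp = [Pb^2+][OH^-]^2
Ksp = 9.0 x 10^-6 × (1.80 × 10^-5)^2 = 2.9 × 10^-15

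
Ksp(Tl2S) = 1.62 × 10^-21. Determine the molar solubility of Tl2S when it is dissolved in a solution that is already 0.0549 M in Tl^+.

Tl2S(s) ⇌ 2 Tl^+ + S^2-
Ksp = [Tl^+]^2[S^2-]
Let s = moles of Tl2S that dissolve per litre. [Tl^+] = 0.0549 + 2s ≈ 0.0549, [S^2-] = s (since the Tl^+ already present dominates).
Ksp ≈ (0.0549)^2 × s
s = 5.37 × 10^-19 M
Check: 2s = 1.1 × 10^-18 ≪ 0.0549, so the approximation is valid.

s = 5.37e-19 M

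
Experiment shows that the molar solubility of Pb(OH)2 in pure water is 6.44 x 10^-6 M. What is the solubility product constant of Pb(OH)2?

Ksp ≈ 1.07e-15

Pb(OH)2(s) <=> Pb^2+(aq) + 2 OH^-(aq)
If s mol/L of Pb(OH)2 dissolves, [Pb^2+] = s and [OH^-] = 2s.
Ksp = [Pb^2+][OH^-]^2
So Ksp = s × (2s)^2 = 4s^3
With s = 6.44 × 10^-6: Ksp = 1.07 x 10^-15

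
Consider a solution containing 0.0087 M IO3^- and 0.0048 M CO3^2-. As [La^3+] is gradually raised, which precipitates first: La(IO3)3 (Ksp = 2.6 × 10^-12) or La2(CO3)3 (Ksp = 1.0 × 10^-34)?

La2(CO3)3

Each salt begins to precipitate when Q = Ksp, i.e. when [La^3+] reaches its threshold.
For La(IO3)3: 2.6 × 10^-12 = (0.0087)^3 × [La^3+]  ⇒  [La^3+] = 3.9 x 10^-6 M.
For La2(CO3)3: 1.0 × 10^-34 = (0.0048)^3 × [La^3+]^2  ⇒  [La^3+] = 3.0 × 10^-14 M.
The salt with the lower threshold [La^3+] precipitates first: La2(CO3)3.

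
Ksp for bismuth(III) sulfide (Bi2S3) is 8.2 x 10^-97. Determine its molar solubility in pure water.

Bi2S3(s) ⇌ 2 Bi^3+ + 3 S^2-
Ksp = [Bi^3+]^2[S^2-]^3
If s mol/L of Bi2S3 dissolves, [Bi^3+] = 2s and [S^2-] = 3s.
Substituting: Ksp = (2s)^2(3s)^3 = 108s^5
Solving, s = (8.2 x 10^-97/108)^(1/5) = 2.4 × 10^-20 M

s = 2.4 × 10^-20 M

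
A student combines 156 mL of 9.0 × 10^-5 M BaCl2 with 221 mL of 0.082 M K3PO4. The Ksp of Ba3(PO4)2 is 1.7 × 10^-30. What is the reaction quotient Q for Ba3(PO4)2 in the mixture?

Q ≈ 1.2e-16

Total volume = 156 + 221 = 377 mL.
[Ba^2+] = 9.0 x 10^-5 × (156/377) = 3.72 x 10^-5 M
[PO4^3-] = 8.2 x 10^-2 × (221/377) = 4.81 × 10^-2 M
Ba3(PO4)2(s) ⇌ 3 Ba^2+(aq) + 2 PO4^3-(aq), so Q = [Ba^2+]^3[PO4^3-]^2
Q = (3.72 × 10^-5)^3(4.81 × 10^-2)^2 = 1.2 × 10^-16
Q > Ksp, so Ba3(PO4)2 will precipitate.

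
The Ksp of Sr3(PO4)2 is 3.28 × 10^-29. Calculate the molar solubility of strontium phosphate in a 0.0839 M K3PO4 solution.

5.57 x 10^-10 M

Sr3(PO4)2(s) ⇌ 3 Sr^2+ + 2 PO4^3-
Ksp = [Sr^2+]^3[PO4^3-]^2
Let s be the molar solubility in this solution. [Sr^2+] = 3s, [PO4^3-] = 0.0839 + 2s ≈ 0.0839 (common-ion effect: PO4^3- is already 0.0839 M).
Ksp ≈ (3s)^3 × (0.0839)^2
s = 5.57 x 10^-10 M
Check: 2s = 1.1 x 10^-9 ≪ 0.0839, so the approximation is valid.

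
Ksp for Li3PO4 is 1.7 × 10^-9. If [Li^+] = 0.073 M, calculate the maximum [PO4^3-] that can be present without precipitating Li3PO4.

[PO4^3-] ≈ 4.4 x 10^-6 M

Li3PO4(s) ⇌ 3 Li^+(aq) + PO4^3-(aq)
Ksp = [Li^+]^3[PO4^3-]
Precipitation begins when Q = Ksp. With [Li^+] = 0.073 M:
1.7 × 10^-9 = (0.073)^3 × [PO4^3-]
[PO4^3-] = (1.7 × 10^-9 / 3.89 × 10^-4) = 4.4 × 10^-6 M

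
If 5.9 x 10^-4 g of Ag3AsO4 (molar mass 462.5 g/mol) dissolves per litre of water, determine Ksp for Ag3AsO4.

Ksp ≈ 7.2 × 10^-23

Molar solubility s = (5.9 × 10^-4 g/L) / (462.5 g/mol) = 1.28 x 10^-6 M.
Ag3AsO4(s) <=> 3 Ag^+ + AsO4^3-
If s mol/L of Ag3AsO4 dissolves, [Ag^+] = 3s and [AsO4^3-] = s.
Ksp = [Ag^+]^3[AsO4^3-]
Substituting: Ksp = (3s)^3s = 27s^4
With s = 1.28 × 10^-6: Ksp = 7.2 × 10^-23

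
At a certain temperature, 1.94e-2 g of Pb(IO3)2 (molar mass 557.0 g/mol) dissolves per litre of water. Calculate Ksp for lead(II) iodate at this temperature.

Ksp ≈ 1.69 x 10^-13

Molar solubility s = (1.94 x 10^-2 g/L) / (557.0 g/mol) = 3.483 x 10^-5 M.
Pb(IO3)2(s) ⇌ Pb^2+ + 2 IO3^-
If s mol/L of Pb(IO3)2 dissolves, [Pb^2+] = s and [IO3^-] = 2s.
Ksp = [Pb^2+][IO3^-]^2
Substituting: Ksp = s(2s)^2 = 4s^3
With s = 3.483 × 10^-5: Ksp = 1.69 × 10^-13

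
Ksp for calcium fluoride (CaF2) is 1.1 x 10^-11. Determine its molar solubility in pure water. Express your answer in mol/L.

CaF2(s) <=> Ca^2+(aq) + 2 F^-(aq)
Ksp = [Ca^2+][F^-]^2
With molar solubility s: [Ca^2+] = s, [F^-] = 2s.
Substituting: Ksp = s(2s)^2 = 4s^3
Solving, s = (1.1 x 10^-11/4)^(1/3) = 1.4 × 10^-4 M

s ≈ 1.4e-4 M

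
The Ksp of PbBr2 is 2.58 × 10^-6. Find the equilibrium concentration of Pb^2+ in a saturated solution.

[Pb^2+] ≈ 8.64e-3 M

PbBr2(s) <=> Pb^2+(aq) + 2 Br^-(aq)
Ksp = [Pb^2+][Br^-]^2
If s mol/L of PbBr2 dissolves, [Pb^2+] = s and [Br^-] = 2s.
So Ksp = s × (2s)^2 = 4s^3
Solving, s = (2.58 × 10^-6/4)^(1/3) = 8.640 x 10^-3 M
[Pb^2+] = s = 8.64 × 10^-3 M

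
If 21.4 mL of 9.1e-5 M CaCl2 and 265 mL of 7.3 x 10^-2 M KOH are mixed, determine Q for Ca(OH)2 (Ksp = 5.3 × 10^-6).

Total volume = 21.4 + 265 = 286.4 mL.
[Ca^2+] = 9.1 × 10^-5 × (21.4/286.4) = 6.80 x 10^-6 M
[OH^-] = 7.3 × 10^-2 × (265/286.4) = 6.75 × 10^-2 M
Ca(OH)2(s) <=> Ca^2+ + 2 OH^-, so Q = [Ca^2+][OH^-]^2
Q = (6.80 x 10^-6)(6.75 × 10^-2)^2 = 3.1 × 10^-8
Q < Ksp, so no precipitate of Ca(OH)2 forms.

Q = 3.1e-8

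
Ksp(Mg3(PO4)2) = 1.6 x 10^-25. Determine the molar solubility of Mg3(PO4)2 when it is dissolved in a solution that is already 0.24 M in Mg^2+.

Mg3(PO4)2(s) ⇌ 3 Mg^2+(aq) + 2 PO4^3-(aq)
Ksp = [Mg^2+]^3[PO4^3-]^2
Let s = moles of Mg3(PO4)2 that dissolve per litre. [Mg^2+] = 0.24 + 3s ≈ 0.24, [PO4^3-] = 2s (since the Mg^2+ already present dominates).
Ksp ≈ (0.24)^3 × (2s)^2
s = 1.7 × 10^-12 M
Check: 3s = 5.1 x 10^-12 ≪ 0.24, so the approximation is valid.

1.7 x 10^-12 M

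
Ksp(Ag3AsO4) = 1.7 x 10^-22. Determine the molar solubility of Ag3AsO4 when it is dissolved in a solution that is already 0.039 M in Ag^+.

s ≈ 2.9 × 10^-18 M

Ag3AsO4(s) ⇌ 3 Ag^+(aq) + AsO4^3-(aq)
Ksp = [Ag^+]^3[AsO4^3-]
Let s be the molar solubility in this solution. [Ag^+] = 0.039 + 3s ≈ 0.039, [AsO4^3-] = s (common-ion effect: Ag^+ is already 0.039 M).
Ksp ≈ (0.039)^3 × s
s = 2.9 × 10^-18 M
Check: 3s = 8.6 × 10^-18 ≪ 0.039, so the approximation is valid.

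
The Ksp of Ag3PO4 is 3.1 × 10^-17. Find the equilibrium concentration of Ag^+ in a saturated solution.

Ag3PO4(s) ⇌ 3 Ag^+ + PO4^3-
Ksp = [Ag^+]^3[PO4^3-]
For each mole of Ag3PO4 that dissolves: [Ag^+] = 3s, [PO4^3-] = s.
Ksp = (3s)^3s = 27s^4
s = (3.1 × 10^-17 / 27)^(1/4) = 3.27 × 10^-5 M
[Ag^+] = 3s = 9.8 x 10^-5 M

[Ag^+] = 9.8 x 10^-5 M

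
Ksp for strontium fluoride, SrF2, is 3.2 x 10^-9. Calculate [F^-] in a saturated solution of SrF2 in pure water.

SrF2(s) ⇌ Sr^2+(aq) + 2 F^-(aq)
Ksp = [Sr^2+][F^-]^2
With molar solubility s: [Sr^2+] = s, [F^-] = 2s.
Substituting: Ksp = s(2s)^2 = 4s^3
s^3 = 3.2 x 10^-9 / 4, so s = 9.28 x 10^-4 M
[F^-] = 2s = 1.9 × 10^-3 M

[F^-] = 1.9 × 10^-3 M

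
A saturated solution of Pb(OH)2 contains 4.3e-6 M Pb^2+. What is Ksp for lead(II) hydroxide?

Pb(OH)2(s) ⇌ Pb^2+(aq) + 2 OH^-(aq)
Stoichiometry gives [OH^-] = (2/1)[Pb^2+] = 8.60 × 10^-6 M.
Ksp = [Pb^2+][OH^-]^2
Ksp = 4.3 × 10^-6 × (8.60 × 10^-6)^2 = 3.2 x 10^-16

Ksp ≈ 3.2 × 10^-16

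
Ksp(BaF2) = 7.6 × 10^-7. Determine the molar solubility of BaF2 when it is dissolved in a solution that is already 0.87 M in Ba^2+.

BaF2(s) ⇌ Ba^2+ + 2 F^-
Ksp = [Ba^2+][F^-]^2
If s mol/L dissolves here, [Ba^2+] = 0.87 + s ≈ 0.87, [F^-] = 2s (common-ion effect: Ba^2+ is already 0.87 M).
Ksp ≈ 0.87 × (2s)^2
s = 4.7 × 10^-4 M
Check: s = 4.7 × 10^-4 ≪ 0.87, so the approximation is valid.

s = 4.7e-4 M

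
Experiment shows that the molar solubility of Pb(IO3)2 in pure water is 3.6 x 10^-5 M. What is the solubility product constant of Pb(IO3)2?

Pb(IO3)2(s) ⇌ Pb^2+(aq) + 2 IO3^-(aq)
For each mole of Pb(IO3)2 that dissolves: [Pb^2+] = s, [IO3^-] = 2s.
Ksp = [Pb^2+][IO3^-]^2
Ksp = s(2s)^2 = 4s^3
Ksp = 4 × (3.6 × 10^-5)^3 = 1.9 x 10^-13

Ksp = 1.9 × 10^-13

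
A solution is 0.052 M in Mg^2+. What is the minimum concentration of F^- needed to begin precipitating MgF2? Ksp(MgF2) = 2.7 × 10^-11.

[F^-] ≈ 2.3 x 10^-5 M

MgF2(s) ⇌ Mg^2+(aq) + 2 F^-(aq)
Ksp = [Mg^2+][F^-]^2
Precipitation begins when Q = Ksp. With [Mg^2+] = 0.052 M:
2.7 × 10^-11 = (0.052) × [F^-]^2
[F^-] = (2.7 × 10^-11 / 5.2 × 10^-2)^(1/2) = 2.3 × 10^-5 M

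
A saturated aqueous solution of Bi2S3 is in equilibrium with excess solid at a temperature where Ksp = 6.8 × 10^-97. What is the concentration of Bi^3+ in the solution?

Bi2S3(s) <=> 2 Bi^3+ + 3 S^2-
Ksp = [Bi^3+]^2[S^2-]^3
Let s = molar solubility. Then [Bi^3+] = 2s and [S^2-] = 3s.
Ksp = (2s)^2(3s)^3 = 108s^5
s = (6.8 × 10^-97 / 108)^(1/5) = 2.29 × 10^-20 M
[Bi^3+] = 2s = 4.6 x 10^-20 M

4.6 × 10^-20 M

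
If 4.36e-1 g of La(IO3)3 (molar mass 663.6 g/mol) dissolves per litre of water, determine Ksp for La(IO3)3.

Ksp = 5.03 × 10^-12

Molar solubility s = (4.36 × 10^-1 g/L) / (663.6 g/mol) = 6.570 × 10^-4 M.
La(IO3)3(s) ⇌ La^3+(aq) + 3 IO3^-(aq)
If s mol/L of La(IO3)3 dissolves, [La^3+] = s and [IO3^-] = 3s.
Ksp = [La^3+][IO3^-]^3
Ksp = s(3s)^3 = 27s^4
Ksp = 27 × (6.570 × 10^-4)^4 = 5.03 x 10^-12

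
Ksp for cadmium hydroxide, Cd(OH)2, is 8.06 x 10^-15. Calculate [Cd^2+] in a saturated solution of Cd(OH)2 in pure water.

Cd(OH)2(s) ⇌ Cd^2+ + 2 OH^-
Ksp = [Cd^2+][OH^-]^2
Let s = molar solubility. Then [Cd^2+] = s and [OH^-] = 2s.
Substituting: Ksp = s(2s)^2 = 4s^3
s = (8.06 x 10^-15 / 4)^(1/3) = 1.263 x 10^-5 M
[Cd^2+] = s = 1.26 x 10^-5 M

[Cd^2+] = 1.26 x 10^-5 M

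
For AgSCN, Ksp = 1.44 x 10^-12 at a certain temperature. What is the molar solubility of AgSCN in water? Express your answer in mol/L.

1.20 × 10^-6 M

AgSCN(s) ⇌ Ag^+(aq) + SCN^-(aq)
Ksp = [Ag^+][SCN^-]
With molar solubility s: [Ag^+] = s, [SCN^-] = s.
Ksp = (s)(s) = s^2
s = (1.44 x 10^-12)^(1/2) = 1.20 × 10^-6 M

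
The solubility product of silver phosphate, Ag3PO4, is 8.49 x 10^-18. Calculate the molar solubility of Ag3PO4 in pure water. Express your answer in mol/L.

s ≈ 2.37 × 10^-5 M

Ag3PO4(s) <=> 3 Ag^+(aq) + PO4^3-(aq)
Ksp = [Ag^+]^3[PO4^3-]
If s mol/L of Ag3PO4 dissolves, [Ag^+] = 3s and [PO4^3-] = s.
So Ksp = (3s)^3 × s = 27s^4
s = (8.49 x 10^-18 / 27)^(1/4) = 2.37 × 10^-5 M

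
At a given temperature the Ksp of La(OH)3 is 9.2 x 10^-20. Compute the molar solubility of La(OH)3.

La(OH)3(s) ⇌ La^3+ + 3 OH^-
Ksp = [La^3+][OH^-]^3
If s mol/L of La(OH)3 dissolves, [La^3+] = s and [OH^-] = 3s.
Ksp = s(3s)^3 = 27s^4
Solving, s = (9.2 x 10^-20/27)^(1/4) = 7.6 x 10^-6 M

s ≈ 7.6e-6 M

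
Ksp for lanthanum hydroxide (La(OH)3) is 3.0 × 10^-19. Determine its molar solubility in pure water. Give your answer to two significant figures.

La(OH)3(s) <=> La^3+ + 3 OH^-
Ksp = [La^3+][OH^-]^3
Let s = molar solubility. Then [La^3+] = s and [OH^-] = 3s.
So Ksp = s × (3s)^3 = 27s^4
s = (3.0 × 10^-19 / 27)^(1/4) = 1.0 × 10^-5 M

s ≈ 1.0e-5 M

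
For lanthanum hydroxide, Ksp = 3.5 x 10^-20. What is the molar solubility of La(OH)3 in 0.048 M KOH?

La(OH)3(s) <=> La^3+(aq) + 3 OH^-(aq)
Ksp = [La^3+][OH^-]^3
Let s = moles of La(OH)3 that dissolve per litre. [La^3+] = s, [OH^-] = 0.048 + 3s ≈ 0.048 (Ksp is small, so little additional dissolves).
Ksp ≈ s × (0.048)^3
s = 3.2 x 10^-16 M
Check: 3s = 9.5 × 10^-16 ≪ 0.048, so the approximation is valid.

s = 3.2 x 10^-16 M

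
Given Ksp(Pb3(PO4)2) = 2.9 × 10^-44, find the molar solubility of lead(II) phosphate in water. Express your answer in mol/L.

s = 7.7e-10 M

Pb3(PO4)2(s) ⇌ 3 Pb^2+ + 2 PO4^3-
Ksp = [Pb^2+]^3[PO4^3-]^2
Let s = molar solubility. Then [Pb^2+] = 3s and [PO4^3-] = 2s.
Ksp = (3s)^3(2s)^2 = 108s^5
s^5 = 2.9 × 10^-44 / 108, so s = 7.7 x 10^-10 M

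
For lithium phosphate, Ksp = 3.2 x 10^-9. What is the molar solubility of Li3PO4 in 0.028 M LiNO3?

s = 1.5 × 10^-4 M

Li3PO4(s) ⇌ 3 Li^+ + PO4^3-
Ksp = [Li^+]^3[PO4^3-]
Let s be the molar solubility in this solution. [Li^+] = 0.028 + 3s ≈ 0.028, [PO4^3-] = s (common-ion effect: Li^+ is already 0.028 M).
Ksp ≈ (0.028)^3 × s
s = 1.5 x 10^-4 M
Check: 3s = 4.4 x 10^-4 ≪ 0.028, so the approximation is valid.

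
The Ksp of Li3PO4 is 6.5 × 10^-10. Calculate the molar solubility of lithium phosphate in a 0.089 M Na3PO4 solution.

6.5e-4 M

Li3PO4(s) <=> 3 Li^+ + PO4^3-
Ksp = [Li^+]^3[PO4^3-]
Let s = moles of Li3PO4 that dissolve per litre. [Li^+] = 3s, [PO4^3-] = 0.089 + s ≈ 0.089 (Ksp is small, so little additional dissolves).
Ksp ≈ (3s)^3 × 0.089
s = 6.5 x 10^-4 M
Check: s = 6.5 x 10^-4 ≪ 0.089, so the approximation is valid.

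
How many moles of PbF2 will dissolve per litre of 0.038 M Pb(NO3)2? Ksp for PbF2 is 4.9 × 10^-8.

s ≈ 5.7 × 10^-4 M

PbF2(s) ⇌ Pb^2+(aq) + 2 F^-(aq)
Ksp = [Pb^2+][F^-]^2
Let s = moles of PbF2 that dissolve per litre. [Pb^2+] = 0.038 + s ≈ 0.038, [F^-] = 2s (common-ion effect: Pb^2+ is already 0.038 M).
Ksp ≈ 0.038 × (2s)^2
s = 5.7 x 10^-4 M
Check: s = 5.7 × 10^-4 ≪ 0.038, so the approximation is valid.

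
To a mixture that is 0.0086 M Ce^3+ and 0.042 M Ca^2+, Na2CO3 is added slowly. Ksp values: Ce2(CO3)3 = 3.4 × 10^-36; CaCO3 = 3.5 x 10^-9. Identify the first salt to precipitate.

Ce2(CO3)3

Each salt begins to precipitate when Q = Ksp, i.e. when [CO3^2-] reaches its threshold.
For Ce2(CO3)3: 3.4 × 10^-36 = (0.0086)^2 × [CO3^2-]^3  ⇒  [CO3^2-] = 3.6 × 10^-11 M.
For CaCO3: 3.5 x 10^-9 = 0.042 × [CO3^2-]  ⇒  [CO3^2-] = 8.3 x 10^-8 M.
The salt with the lower threshold [CO3^2-] precipitates first: Ce2(CO3)3.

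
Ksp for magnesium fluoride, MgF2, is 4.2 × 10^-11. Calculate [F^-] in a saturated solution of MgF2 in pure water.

MgF2(s) <=> Mg^2+(aq) + 2 F^-(aq)
Ksp = [Mg^2+][F^-]^2
With molar solubility s: [Mg^2+] = s, [F^-] = 2s.
So Ksp = s × (2s)^2 = 4s^3
Solving, s = (4.2 × 10^-11/4)^(1/3) = 2.19 × 10^-4 M
[F^-] = 2s = 4.4 x 10^-4 M

[F^-] ≈ 4.4e-4 M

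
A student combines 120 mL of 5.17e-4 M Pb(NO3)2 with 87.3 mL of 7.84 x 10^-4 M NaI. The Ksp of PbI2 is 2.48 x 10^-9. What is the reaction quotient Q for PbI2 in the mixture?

3.26 × 10^-11

Total volume = 120 + 87.3 = 207.3 mL.
[Pb^2+] = 5.17 × 10^-4 × (120/207.3) = 2.993 × 10^-4 M
[I^-] = 7.84 x 10^-4 × (87.3/207.3) = 3.302 × 10^-4 M
PbI2(s) <=> Pb^2+ + 2 I^-, so Q = [Pb^2+][I^-]^2
Q = (2.993 × 10^-4)(3.302 x 10^-4)^2 = 3.26 x 10^-11
Q < Ksp, so no precipitate of PbI2 forms.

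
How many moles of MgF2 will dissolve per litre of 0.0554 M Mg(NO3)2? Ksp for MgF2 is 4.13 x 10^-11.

s ≈ 1.37 × 10^-5 M

MgF2(s) ⇌ Mg^2+ + 2 F^-
Ksp = [Mg^2+][F^-]^2
Let s be the molar solubility in this solution. [Mg^2+] = 0.0554 + s ≈ 0.0554, [F^-] = 2s (Ksp is small, so little additional dissolves).
Ksp ≈ 0.0554 × (2s)^2
s = 1.37 × 10^-5 M
Check: s = 1.4 × 10^-5 ≪ 0.0554, so the approximation is valid.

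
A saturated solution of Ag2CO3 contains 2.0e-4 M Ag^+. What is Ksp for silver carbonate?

Ag2CO3(s) ⇌ 2 Ag^+(aq) + CO3^2-(aq)
Stoichiometry gives [CO3^2-] = (1/2)[Ag^+] = 1.00 × 10^-4 M.
Ksp = [Ag^+]^2[CO3^2-]
Ksp = (2.0 × 10^-4)^2 × 1.00 x 10^-4 = 4.0 × 10^-12

4.0 × 10^-12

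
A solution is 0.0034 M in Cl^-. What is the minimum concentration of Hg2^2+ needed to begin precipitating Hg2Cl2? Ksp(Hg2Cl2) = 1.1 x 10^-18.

Hg2Cl2(s) <=> Hg2^2+ + 2 Cl^-
Ksp = [Hg2^2+][Cl^-]^2
Precipitation begins when Q = Ksp. With [Cl^-] = 0.0034 M:
1.1 x 10^-18 = (0.0034)^2 × [Hg2^2+]
[Hg2^2+] = (1.1 x 10^-18 / 1.16 x 10^-5) = 9.5 x 10^-14 M

[Hg2^2+] ≈ 9.5 × 10^-14 M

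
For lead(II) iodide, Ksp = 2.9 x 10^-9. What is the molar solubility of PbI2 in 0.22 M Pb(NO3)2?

5.7 × 10^-5 M

PbI2(s) ⇌ Pb^2+(aq) + 2 I^-(aq)
Ksp = [Pb^2+][I^-]^2
If s mol/L dissolves here, [Pb^2+] = 0.22 + s ≈ 0.22, [I^-] = 2s (common-ion effect: Pb^2+ is already 0.22 M).
Ksp ≈ 0.22 × (2s)^2
s = 5.7 x 10^-5 M
Check: s = 5.7 × 10^-5 ≪ 0.22, so the approximation is valid.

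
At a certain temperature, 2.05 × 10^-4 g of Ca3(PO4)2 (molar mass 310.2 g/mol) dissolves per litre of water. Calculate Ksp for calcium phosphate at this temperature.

Molar solubility s = (2.05 × 10^-4 g/L) / (310.2 g/mol) = 6.609 x 10^-7 M.
Ca3(PO4)2(s) <=> 3 Ca^2+ + 2 PO4^3-
With molar solubility s: [Ca^2+] = 3s, [PO4^3-] = 2s.
Ksp = [Ca^2+]^3[PO4^3-]^2
Ksp = (3s)^3(2s)^2 = 108s^5
With s = 6.609 × 10^-7: Ksp = 1.36 x 10^-29

Ksp = 1.36 x 10^-29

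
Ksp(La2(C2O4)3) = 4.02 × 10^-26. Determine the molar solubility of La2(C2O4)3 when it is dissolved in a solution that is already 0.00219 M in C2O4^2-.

La2(C2O4)3(s) <=> 2 La^3+(aq) + 3 C2O4^2-(aq)
Ksp = [La^3+]^2[C2O4^2-]^3
Let s be the molar solubility in this solution. [La^3+] = 2s, [C2O4^2-] = 0.00219 + 3s ≈ 0.00219 (since the C2O4^2- already present dominates).
Ksp ≈ (2s)^2 × (0.00219)^3
s = 9.78 × 10^-10 M
Check: 3s = 2.9 × 10^-9 ≪ 0.00219, so the approximation is valid.

s = 9.78e-10 M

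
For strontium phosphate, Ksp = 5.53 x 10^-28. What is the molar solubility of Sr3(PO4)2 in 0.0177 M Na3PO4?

4.03e-9 M

Sr3(PO4)2(s) ⇌ 3 Sr^2+(aq) + 2 PO4^3-(aq)
Ksp = [Sr^2+]^3[PO4^3-]^2
If s mol/L dissolves here, [Sr^2+] = 3s, [PO4^3-] = 0.0177 + 2s ≈ 0.0177 (Ksp is small, so little additional dissolves).
Ksp ≈ (3s)^3 × (0.0177)^2
s = 4.03 × 10^-9 M
Check: 2s = 8.1 × 10^-9 ≪ 0.0177, so the approximation is valid.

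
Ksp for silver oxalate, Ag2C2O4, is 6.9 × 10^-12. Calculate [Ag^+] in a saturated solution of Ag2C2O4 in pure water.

Ag2C2O4(s) <=> 2 Ag^+(aq) + C2O4^2-(aq)
Ksp = [Ag^+]^2[C2O4^2-]
Let s = molar solubility. Then [Ag^+] = 2s and [C2O4^2-] = s.
Ksp = (2s)^2s = 4s^3
s = (6.9 × 10^-12 / 4)^(1/3) = 1.20 × 10^-4 M
[Ag^+] = 2s = 2.4 x 10^-4 M

2.4e-4 M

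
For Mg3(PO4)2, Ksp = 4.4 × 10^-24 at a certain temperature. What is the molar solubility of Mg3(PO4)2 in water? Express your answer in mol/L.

Mg3(PO4)2(s) ⇌ 3 Mg^2+ + 2 PO4^3-
Ksp = [Mg^2+]^3[PO4^3-]^2
If s mol/L of Mg3(PO4)2 dissolves, [Mg^2+] = 3s and [PO4^3-] = 2s.
Substituting: Ksp = (3s)^3(2s)^2 = 108s^5
Solving, s = (4.4 × 10^-24/108)^(1/5) = 8.4 × 10^-6 M

8.4 x 10^-6 M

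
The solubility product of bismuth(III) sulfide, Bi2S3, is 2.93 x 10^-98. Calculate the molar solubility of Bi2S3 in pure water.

1.22e-20 M

Bi2S3(s) ⇌ 2 Bi^3+ + 3 S^2-
Ksp = [Bi^3+]^2[S^2-]^3
Let s = molar solubility. Then [Bi^3+] = 2s and [S^2-] = 3s.
Ksp = (2s)^2(3s)^3 = 108s^5
s = (2.93 x 10^-98 / 108)^(1/5) = 1.22 × 10^-20 M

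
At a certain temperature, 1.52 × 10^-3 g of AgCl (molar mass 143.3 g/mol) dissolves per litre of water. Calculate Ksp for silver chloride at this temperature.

Molar solubility s = (1.52 × 10^-3 g/L) / (143.3 g/mol) = 1.061 x 10^-5 M.
AgCl(s) ⇌ Ag^+ + Cl^-
If s mol/L of AgCl dissolves, [Ag^+] = s and [Cl^-] = s.
Ksp = [Ag^+][Cl^-]
Ksp = s^2
With s = 1.061 x 10^-5: Ksp = 1.13 x 10^-10

1.13e-10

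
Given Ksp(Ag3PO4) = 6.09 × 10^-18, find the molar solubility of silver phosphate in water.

Ag3PO4(s) <=> 3 Ag^+(aq) + PO4^3-(aq)
Ksp = [Ag^+]^3[PO4^3-]
With molar solubility s: [Ag^+] = 3s, [PO4^3-] = s.
Ksp = (3s)^3s = 27s^4
s^4 = 6.09 × 10^-18 / 27, so s = 2.18 x 10^-5 M

s ≈ 2.18 × 10^-5 M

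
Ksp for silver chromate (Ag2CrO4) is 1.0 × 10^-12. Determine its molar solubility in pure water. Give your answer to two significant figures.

6.3 × 10^-5 M

Ag2CrO4(s) ⇌ 2 Ag^+(aq) + CrO4^2-(aq)
Ksp = [Ag^+]^2[CrO4^2-]
With molar solubility s: [Ag^+] = 2s, [CrO4^2-] = s.
So Ksp = (2s)^2 × s = 4s^3
s = (1.0 × 10^-12 / 4)^(1/3) = 6.3 x 10^-5 M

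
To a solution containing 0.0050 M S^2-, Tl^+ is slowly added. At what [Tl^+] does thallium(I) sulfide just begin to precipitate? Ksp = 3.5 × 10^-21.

Tl2S(s) ⇌ 2 Tl^+ + S^2-
Ksp = [Tl^+]^2[S^2-]
Precipitation begins when Q = Ksp. With [S^2-] = 0.0050 M:
3.5 × 10^-21 = (0.0050) × [Tl^+]^2
[Tl^+] = (3.5 × 10^-21 / 5.0 × 10^-3)^(1/2) = 8.4 × 10^-10 M

[Tl^+] ≈ 8.4 x 10^-10 M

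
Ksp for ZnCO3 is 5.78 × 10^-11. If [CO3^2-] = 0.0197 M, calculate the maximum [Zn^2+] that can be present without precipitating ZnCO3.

ZnCO3(s) ⇌ Zn^2+ + CO3^2-
Ksp = [Zn^2+][CO3^2-]
Precipitation begins when Q = Ksp. With [CO3^2-] = 0.0197 M:
5.78 × 10^-11 = (0.0197) × [Zn^2+]
[Zn^2+] = (5.78 × 10^-11 / 1.97 × 10^-2) = 2.93 × 10^-9 M

[Zn^2+] ≈ 2.93e-9 M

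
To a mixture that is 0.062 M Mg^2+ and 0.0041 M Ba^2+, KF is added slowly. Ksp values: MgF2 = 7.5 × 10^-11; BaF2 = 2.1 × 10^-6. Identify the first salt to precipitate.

Precipitation of each salt starts when its ion product equals its Ksp.
For MgF2: 7.5 × 10^-11 = 0.062 × [F^-]^2  ⇒  [F^-] = 3.5 × 10^-5 M.
For BaF2: 2.1 × 10^-6 = 0.0041 × [F^-]^2  ⇒  [F^-] = 2.3 x 10^-2 M.
The salt with the lower threshold [F^-] precipitates first: MgF2.

MgF2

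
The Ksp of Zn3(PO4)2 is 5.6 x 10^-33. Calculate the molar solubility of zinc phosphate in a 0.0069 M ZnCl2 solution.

s = 6.5e-14 M

Zn3(PO4)2(s) <=> 3 Zn^2+(aq) + 2 PO4^3-(aq)
Ksp = [Zn^2+]^3[PO4^3-]^2
Let s = moles of Zn3(PO4)2 that dissolve per litre. [Zn^2+] = 0.0069 + 3s ≈ 0.0069, [PO4^3-] = 2s (Ksp is small, so little additional dissolves).
Ksp ≈ (0.0069)^3 × (2s)^2
s = 6.5 × 10^-14 M
Check: 3s = 2.0 × 10^-13 ≪ 0.0069, so the approximation is valid.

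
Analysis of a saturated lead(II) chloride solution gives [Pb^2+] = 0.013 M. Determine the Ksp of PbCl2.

Ksp ≈ 8.8e-6

PbCl2(s) <=> Pb^2+ + 2 Cl^-
Stoichiometry gives [Cl^-] = (2/1)[Pb^2+] = 2.60 x 10^-2 M.
Ksp = [Pb^2+][Cl^-]^2
Ksp = 1.3 × 10^-2 × (2.60 × 10^-2)^2 = 8.8 × 10^-6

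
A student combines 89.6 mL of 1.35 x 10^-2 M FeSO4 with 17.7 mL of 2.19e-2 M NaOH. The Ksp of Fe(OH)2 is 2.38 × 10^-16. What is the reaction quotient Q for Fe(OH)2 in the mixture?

Total volume = 89.6 + 17.7 = 107.3 mL.
[Fe^2+] = 1.35 × 10^-2 × (89.6/107.3) = 1.127 x 10^-2 M
[OH^-] = 2.19 × 10^-2 × (17.7/107.3) = 3.613 × 10^-3 M
Fe(OH)2(s) <=> Fe^2+(aq) + 2 OH^-(aq), so Q = [Fe^2+][OH^-]^2
Q = (1.127 × 10^-2)(3.613 x 10^-3)^2 = 1.47 x 10^-7
Q > Ksp, so Fe(OH)2 will precipitate.

1.47 × 10^-7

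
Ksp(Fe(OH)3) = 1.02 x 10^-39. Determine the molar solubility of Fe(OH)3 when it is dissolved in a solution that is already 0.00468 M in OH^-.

s ≈ 9.95 × 10^-33 M

Fe(OH)3(s) ⇌ Fe^3+ + 3 OH^-
Ksp = [Fe^3+][OH^-]^3
If s mol/L dissolves here, [Fe^3+] = s, [OH^-] = 0.00468 + 3s ≈ 0.00468 (Ksp is small, so little additional dissolves).
Ksp ≈ s × (0.00468)^3
s = 9.95 × 10^-33 M
Check: 3s = 3.0 × 10^-32 ≪ 0.00468, so the approximation is valid.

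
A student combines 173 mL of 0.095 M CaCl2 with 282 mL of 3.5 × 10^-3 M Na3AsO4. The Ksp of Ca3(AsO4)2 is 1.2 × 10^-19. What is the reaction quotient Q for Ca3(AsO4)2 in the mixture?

Total volume = 173 + 282 = 455 mL.
[Ca^2+] = 9.5 × 10^-2 × (173/455) = 3.61 × 10^-2 M
[AsO4^3-] = 3.5 × 10^-3 × (282/455) = 2.17 × 10^-3 M
Ca3(AsO4)2(s) ⇌ 3 Ca^2+ + 2 AsO4^3-, so Q = [Ca^2+]^3[AsO4^3-]^2
Q = (3.61 × 10^-2)^3(2.17 × 10^-3)^2 = 2.2 × 10^-10
Q > Ksp, so Ca3(AsO4)2 will precipitate.

Q = 2.2 × 10^-10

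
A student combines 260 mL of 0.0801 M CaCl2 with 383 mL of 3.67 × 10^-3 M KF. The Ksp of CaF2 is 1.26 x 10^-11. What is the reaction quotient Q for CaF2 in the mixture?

Total volume = 260 + 383 = 643 mL.
[Ca^2+] = 8.01 × 10^-2 × (260/643) = 3.239 × 10^-2 M
[F^-] = 3.67 × 10^-3 × (383/643) = 2.186 × 10^-3 M
CaF2(s) ⇌ Ca^2+(aq) + 2 F^-(aq), so Q = [Ca^2+][F^-]^2
Q = (3.239 x 10^-2)(2.186 × 10^-3)^2 = 1.55 × 10^-7
Q > Ksp, so CaF2 will precipitate.

1.55 × 10^-7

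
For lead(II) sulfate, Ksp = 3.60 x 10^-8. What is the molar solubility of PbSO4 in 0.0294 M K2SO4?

PbSO4(s) ⇌ Pb^2+ + SO4^2-
Ksp = [Pb^2+][SO4^2-]
Let s = moles of PbSO4 that dissolve per litre. [Pb^2+] = s, [SO4^2-] = 0.0294 + s ≈ 0.0294 (common-ion effect: SO4^2- is already 0.0294 M).
Ksp ≈ s × 0.0294
s = 1.22 x 10^-6 M
Check: s = 1.2 × 10^-6 ≪ 0.0294, so the approximation is valid.

1.22e-6 M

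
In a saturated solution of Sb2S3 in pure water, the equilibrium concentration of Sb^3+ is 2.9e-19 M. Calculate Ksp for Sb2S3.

Sb2S3(s) <=> 2 Sb^3+ + 3 S^2-
Stoichiometry gives [S^2-] = (3/2)[Sb^3+] = 4.35 × 10^-19 M.
Ksp = [Sb^3+]^2[S^2-]^3
Ksp = (2.9 × 10^-19)^2 × (4.35 × 10^-19)^3 = 6.9 x 10^-93

Ksp ≈ 6.9e-93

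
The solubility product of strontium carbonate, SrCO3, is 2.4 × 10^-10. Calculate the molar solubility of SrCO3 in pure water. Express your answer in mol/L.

SrCO3(s) ⇌ Sr^2+ + CO3^2-
Ksp = [Sr^2+][CO3^2-]
If s mol/L of SrCO3 dissolves, [Sr^2+] = s and [CO3^2-] = s.
Ksp = s × s = s^2
s = √(2.4 × 10^-10) = 1.5 × 10^-5 M

s = 1.5 x 10^-5 M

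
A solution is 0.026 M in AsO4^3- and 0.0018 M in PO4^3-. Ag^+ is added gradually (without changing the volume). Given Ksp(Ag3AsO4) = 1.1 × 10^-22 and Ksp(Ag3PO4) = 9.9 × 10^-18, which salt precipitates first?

Ag3AsO4

Each salt begins to precipitate when Q = Ksp, i.e. when [Ag^+] reaches its threshold.
For Ag3AsO4: 1.1 × 10^-22 = 0.026 × [Ag^+]^3  ⇒  [Ag^+] = 1.6 × 10^-7 M.
For Ag3PO4: 9.9 × 10^-18 = 0.0018 × [Ag^+]^3  ⇒  [Ag^+] = 1.8 × 10^-5 M.
The salt with the lower threshold [Ag^+] precipitates first: Ag3AsO4.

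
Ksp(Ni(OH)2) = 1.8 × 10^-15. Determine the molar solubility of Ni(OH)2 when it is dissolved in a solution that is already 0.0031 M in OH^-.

1.9e-10 M

Ni(OH)2(s) <=> Ni^2+ + 2 OH^-
Ksp = [Ni^2+][OH^-]^2
Let s be the molar solubility in this solution. [Ni^2+] = s, [OH^-] = 0.0031 + 2s ≈ 0.0031 (Ksp is small, so little additional dissolves).
Ksp ≈ s × (0.0031)^2
s = 1.9 × 10^-10 M
Check: 2s = 3.7 x 10^-10 ≪ 0.0031, so the approximation is valid.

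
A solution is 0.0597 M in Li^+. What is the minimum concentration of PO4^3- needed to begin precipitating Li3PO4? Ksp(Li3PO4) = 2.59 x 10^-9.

[PO4^3-] ≈ 1.22 × 10^-5 M

Li3PO4(s) ⇌ 3 Li^+(aq) + PO4^3-(aq)
Ksp = [Li^+]^3[PO4^3-]
Precipitation begins when Q = Ksp. With [Li^+] = 0.0597 M:
2.59 x 10^-9 = (0.0597)^3 × [PO4^3-]
[PO4^3-] = (2.59 x 10^-9 / 2.128 x 10^-4) = 1.22 x 10^-5 M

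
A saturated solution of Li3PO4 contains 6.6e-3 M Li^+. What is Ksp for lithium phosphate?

Ksp ≈ 6.3e-10

Li3PO4(s) ⇌ 3 Li^+ + PO4^3-
Stoichiometry gives [PO4^3-] = (1/3)[Li^+] = 2.20 × 10^-3 M.
Ksp = [Li^+]^3[PO4^3-]
Ksp = (6.6 × 10^-3)^3 × 2.20 x 10^-3 = 6.3 x 10^-10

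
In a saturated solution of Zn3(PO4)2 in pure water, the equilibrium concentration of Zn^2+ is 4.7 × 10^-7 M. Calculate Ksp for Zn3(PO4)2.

Ksp ≈ 1.0 × 10^-32

Zn3(PO4)2(s) ⇌ 3 Zn^2+(aq) + 2 PO4^3-(aq)
Stoichiometry gives [PO4^3-] = (2/3)[Zn^2+] = 3.13 × 10^-7 M.
Ksp = [Zn^2+]^3[PO4^3-]^2
Ksp = (4.7 × 10^-7)^3 × (3.13 x 10^-7)^2 = 1.0 × 10^-32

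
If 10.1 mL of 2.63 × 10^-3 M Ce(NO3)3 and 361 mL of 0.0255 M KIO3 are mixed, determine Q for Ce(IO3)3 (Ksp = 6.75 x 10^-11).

1.09 × 10^-9

Total volume = 10.1 + 361 = 371.1 mL.
[Ce^3+] = 2.63 × 10^-3 × (10.1/371.1) = 7.158 x 10^-5 M
[IO3^-] = 2.55 x 10^-2 × (361/371.1) = 2.481 x 10^-2 M
Ce(IO3)3(s) ⇌ Ce^3+ + 3 IO3^-, so Q = [Ce^3+][IO3^-]^3
Q = (7.158 x 10^-5)(2.481 × 10^-2)^3 = 1.09 × 10^-9
Q > Ksp, so Ce(IO3)3 will precipitate.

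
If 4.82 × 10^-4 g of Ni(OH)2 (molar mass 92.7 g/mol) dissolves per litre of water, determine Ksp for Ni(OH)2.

Molar solubility s = (4.82 × 10^-4 g/L) / (92.7 g/mol) = 5.200 x 10^-6 M.
Ni(OH)2(s) ⇌ Ni^2+ + 2 OH^-
Let s = molar solubility. Then [Ni^2+] = s and [OH^-] = 2s.
Ksp = [Ni^2+][OH^-]^2
So Ksp = s × (2s)^2 = 4s^3
With s = 5.200 × 10^-6: Ksp = 5.62 x 10^-16

5.62e-16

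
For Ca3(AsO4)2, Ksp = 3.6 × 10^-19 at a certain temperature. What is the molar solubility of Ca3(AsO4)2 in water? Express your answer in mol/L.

s ≈ 8.0 × 10^-5 M

Ca3(AsO4)2(s) ⇌ 3 Ca^2+ + 2 AsO4^3-
Ksp = [Ca^2+]^3[AsO4^3-]^2
If s mol/L of Ca3(AsO4)2 dissolves, [Ca^2+] = 3s and [AsO4^3-] = 2s.
Substituting: Ksp = (3s)^3(2s)^2 = 108s^5
Solving, s = (3.6 × 10^-19/108)^(1/5) = 8.0 × 10^-5 M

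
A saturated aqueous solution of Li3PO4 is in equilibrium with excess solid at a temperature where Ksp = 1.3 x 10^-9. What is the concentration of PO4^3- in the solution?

[PO4^3-] = 2.6e-3 M

Li3PO4(s) ⇌ 3 Li^+(aq) + PO4^3-(aq)
Ksp = [Li^+]^3[PO4^3-]
For each mole of Li3PO4 that dissolves: [Li^+] = 3s, [PO4^3-] = s.
So Ksp = (3s)^3 × s = 27s^4
s^4 = 1.3 x 10^-9 / 27, so s = 2.63 × 10^-3 M
[PO4^3-] = s = 2.6 × 10^-3 M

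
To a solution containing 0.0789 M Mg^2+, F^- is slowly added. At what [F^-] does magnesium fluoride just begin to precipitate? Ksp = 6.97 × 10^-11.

MgF2(s) <=> Mg^2+ + 2 F^-
Ksp = [Mg^2+][F^-]^2
Precipitation begins when Q = Ksp. With [Mg^2+] = 0.0789 M:
6.97 × 10^-11 = (0.0789) × [F^-]^2
[F^-] = (6.97 × 10^-11 / 7.89 × 10^-2)^(1/2) = 2.97 × 10^-5 M

[F^-] = 2.97 × 10^-5 M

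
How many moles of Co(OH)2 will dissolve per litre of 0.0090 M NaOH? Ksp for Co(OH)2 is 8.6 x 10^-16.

s = 1.1 x 10^-11 M

Co(OH)2(s) <=> Co^2+ + 2 OH^-
Ksp = [Co^2+][OH^-]^2
Let s = moles of Co(OH)2 that dissolve per litre. [Co^2+] = s, [OH^-] = 0.0090 + 2s ≈ 0.0090 (common-ion effect: OH^- is already 0.0090 M).
Ksp ≈ s × (0.0090)^2
s = 1.1 × 10^-11 M
Check: 2s = 2.1 × 10^-11 ≪ 0.0090, so the approximation is valid.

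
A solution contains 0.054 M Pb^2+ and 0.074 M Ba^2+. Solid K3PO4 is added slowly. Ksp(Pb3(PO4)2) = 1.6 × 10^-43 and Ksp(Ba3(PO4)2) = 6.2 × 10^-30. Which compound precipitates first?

Pb3(PO4)2

Each salt begins to precipitate when Q = Ksp, i.e. when [PO4^3-] reaches its threshold.
For Pb3(PO4)2: 1.6 × 10^-43 = (0.054)^3 × [PO4^3-]^2  ⇒  [PO4^3-] = 3.2 × 10^-20 M.
For Ba3(PO4)2: 6.2 × 10^-30 = (0.074)^3 × [PO4^3-]^2  ⇒  [PO4^3-] = 1.2 × 10^-13 M.
The salt with the lower threshold [PO4^3-] precipitates first: Pb3(PO4)2.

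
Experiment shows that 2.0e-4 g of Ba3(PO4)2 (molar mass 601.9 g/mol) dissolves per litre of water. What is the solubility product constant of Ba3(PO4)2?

Molar solubility s = (2.0 × 10^-4 g/L) / (601.9 g/mol) = 3.32 x 10^-7 M.
Ba3(PO4)2(s) <=> 3 Ba^2+(aq) + 2 PO4^3-(aq)
If s mol/L of Ba3(PO4)2 dissolves, [Ba^2+] = 3s and [PO4^3-] = 2s.
Ksp = [Ba^2+]^3[PO4^3-]^2
Ksp = (3s)^3(2s)^2 = 108s^5
With s = 3.32 × 10^-7: Ksp = 4.4 x 10^-31

Ksp ≈ 4.4e-31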